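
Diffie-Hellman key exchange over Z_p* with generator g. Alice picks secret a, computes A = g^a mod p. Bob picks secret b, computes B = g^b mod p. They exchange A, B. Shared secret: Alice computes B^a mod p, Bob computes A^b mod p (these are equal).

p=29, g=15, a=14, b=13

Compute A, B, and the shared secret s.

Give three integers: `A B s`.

Answer: 28 27 28

Derivation:
A = 15^14 mod 29  (bits of 14 = 1110)
  bit 0 = 1: r = r^2 * 15 mod 29 = 1^2 * 15 = 1*15 = 15
  bit 1 = 1: r = r^2 * 15 mod 29 = 15^2 * 15 = 22*15 = 11
  bit 2 = 1: r = r^2 * 15 mod 29 = 11^2 * 15 = 5*15 = 17
  bit 3 = 0: r = r^2 mod 29 = 17^2 = 28
  -> A = 28
B = 15^13 mod 29  (bits of 13 = 1101)
  bit 0 = 1: r = r^2 * 15 mod 29 = 1^2 * 15 = 1*15 = 15
  bit 1 = 1: r = r^2 * 15 mod 29 = 15^2 * 15 = 22*15 = 11
  bit 2 = 0: r = r^2 mod 29 = 11^2 = 5
  bit 3 = 1: r = r^2 * 15 mod 29 = 5^2 * 15 = 25*15 = 27
  -> B = 27
s = B^a = 27^14 mod 29  (bits of 14 = 1110)
  bit 0 = 1: r = r^2 * 27 mod 29 = 1^2 * 27 = 1*27 = 27
  bit 1 = 1: r = r^2 * 27 mod 29 = 27^2 * 27 = 4*27 = 21
  bit 2 = 1: r = r^2 * 27 mod 29 = 21^2 * 27 = 6*27 = 17
  bit 3 = 0: r = r^2 mod 29 = 17^2 = 28
  -> s = B^a = 28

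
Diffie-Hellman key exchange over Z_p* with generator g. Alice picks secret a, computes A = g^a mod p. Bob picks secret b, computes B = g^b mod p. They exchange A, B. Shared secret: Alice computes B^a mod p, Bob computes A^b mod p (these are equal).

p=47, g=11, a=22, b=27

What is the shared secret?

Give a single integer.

A = 11^22 mod 47  (bits of 22 = 10110)
  bit 0 = 1: r = r^2 * 11 mod 47 = 1^2 * 11 = 1*11 = 11
  bit 1 = 0: r = r^2 mod 47 = 11^2 = 27
  bit 2 = 1: r = r^2 * 11 mod 47 = 27^2 * 11 = 24*11 = 29
  bit 3 = 1: r = r^2 * 11 mod 47 = 29^2 * 11 = 42*11 = 39
  bit 4 = 0: r = r^2 mod 47 = 39^2 = 17
  -> A = 17
B = 11^27 mod 47  (bits of 27 = 11011)
  bit 0 = 1: r = r^2 * 11 mod 47 = 1^2 * 11 = 1*11 = 11
  bit 1 = 1: r = r^2 * 11 mod 47 = 11^2 * 11 = 27*11 = 15
  bit 2 = 0: r = r^2 mod 47 = 15^2 = 37
  bit 3 = 1: r = r^2 * 11 mod 47 = 37^2 * 11 = 6*11 = 19
  bit 4 = 1: r = r^2 * 11 mod 47 = 19^2 * 11 = 32*11 = 23
  -> B = 23
s = B^a = 23^22 mod 47  (bits of 22 = 10110)
  bit 0 = 1: r = r^2 * 23 mod 47 = 1^2 * 23 = 1*23 = 23
  bit 1 = 0: r = r^2 mod 47 = 23^2 = 12
  bit 2 = 1: r = r^2 * 23 mod 47 = 12^2 * 23 = 3*23 = 22
  bit 3 = 1: r = r^2 * 23 mod 47 = 22^2 * 23 = 14*23 = 40
  bit 4 = 0: r = r^2 mod 47 = 40^2 = 2
  -> s = B^a = 2

Answer: 2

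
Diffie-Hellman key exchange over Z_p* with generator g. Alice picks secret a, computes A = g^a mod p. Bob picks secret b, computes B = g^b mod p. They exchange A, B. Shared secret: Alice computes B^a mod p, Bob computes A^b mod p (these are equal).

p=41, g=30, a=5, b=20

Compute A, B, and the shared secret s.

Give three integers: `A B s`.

Answer: 38 40 40

Derivation:
A = 30^5 mod 41  (bits of 5 = 101)
  bit 0 = 1: r = r^2 * 30 mod 41 = 1^2 * 30 = 1*30 = 30
  bit 1 = 0: r = r^2 mod 41 = 30^2 = 39
  bit 2 = 1: r = r^2 * 30 mod 41 = 39^2 * 30 = 4*30 = 38
  -> A = 38
B = 30^20 mod 41  (bits of 20 = 10100)
  bit 0 = 1: r = r^2 * 30 mod 41 = 1^2 * 30 = 1*30 = 30
  bit 1 = 0: r = r^2 mod 41 = 30^2 = 39
  bit 2 = 1: r = r^2 * 30 mod 41 = 39^2 * 30 = 4*30 = 38
  bit 3 = 0: r = r^2 mod 41 = 38^2 = 9
  bit 4 = 0: r = r^2 mod 41 = 9^2 = 40
  -> B = 40
s = B^a = 40^5 mod 41  (bits of 5 = 101)
  bit 0 = 1: r = r^2 * 40 mod 41 = 1^2 * 40 = 1*40 = 40
  bit 1 = 0: r = r^2 mod 41 = 40^2 = 1
  bit 2 = 1: r = r^2 * 40 mod 41 = 1^2 * 40 = 1*40 = 40
  -> s = B^a = 40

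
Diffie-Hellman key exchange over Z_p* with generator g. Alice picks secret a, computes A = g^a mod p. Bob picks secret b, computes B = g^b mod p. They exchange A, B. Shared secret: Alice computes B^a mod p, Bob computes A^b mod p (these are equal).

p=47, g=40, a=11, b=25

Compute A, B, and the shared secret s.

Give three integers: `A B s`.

Answer: 11 45 20

Derivation:
A = 40^11 mod 47  (bits of 11 = 1011)
  bit 0 = 1: r = r^2 * 40 mod 47 = 1^2 * 40 = 1*40 = 40
  bit 1 = 0: r = r^2 mod 47 = 40^2 = 2
  bit 2 = 1: r = r^2 * 40 mod 47 = 2^2 * 40 = 4*40 = 19
  bit 3 = 1: r = r^2 * 40 mod 47 = 19^2 * 40 = 32*40 = 11
  -> A = 11
B = 40^25 mod 47  (bits of 25 = 11001)
  bit 0 = 1: r = r^2 * 40 mod 47 = 1^2 * 40 = 1*40 = 40
  bit 1 = 1: r = r^2 * 40 mod 47 = 40^2 * 40 = 2*40 = 33
  bit 2 = 0: r = r^2 mod 47 = 33^2 = 8
  bit 3 = 0: r = r^2 mod 47 = 8^2 = 17
  bit 4 = 1: r = r^2 * 40 mod 47 = 17^2 * 40 = 7*40 = 45
  -> B = 45
s = B^a = 45^11 mod 47  (bits of 11 = 1011)
  bit 0 = 1: r = r^2 * 45 mod 47 = 1^2 * 45 = 1*45 = 45
  bit 1 = 0: r = r^2 mod 47 = 45^2 = 4
  bit 2 = 1: r = r^2 * 45 mod 47 = 4^2 * 45 = 16*45 = 15
  bit 3 = 1: r = r^2 * 45 mod 47 = 15^2 * 45 = 37*45 = 20
  -> s = B^a = 20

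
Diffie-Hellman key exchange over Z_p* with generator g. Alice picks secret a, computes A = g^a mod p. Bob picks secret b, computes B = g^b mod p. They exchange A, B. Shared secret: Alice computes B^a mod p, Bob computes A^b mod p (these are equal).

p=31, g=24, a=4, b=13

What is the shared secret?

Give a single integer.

A = 24^4 mod 31  (bits of 4 = 100)
  bit 0 = 1: r = r^2 * 24 mod 31 = 1^2 * 24 = 1*24 = 24
  bit 1 = 0: r = r^2 mod 31 = 24^2 = 18
  bit 2 = 0: r = r^2 mod 31 = 18^2 = 14
  -> A = 14
B = 24^13 mod 31  (bits of 13 = 1101)
  bit 0 = 1: r = r^2 * 24 mod 31 = 1^2 * 24 = 1*24 = 24
  bit 1 = 1: r = r^2 * 24 mod 31 = 24^2 * 24 = 18*24 = 29
  bit 2 = 0: r = r^2 mod 31 = 29^2 = 4
  bit 3 = 1: r = r^2 * 24 mod 31 = 4^2 * 24 = 16*24 = 12
  -> B = 12
s = B^a = 12^4 mod 31  (bits of 4 = 100)
  bit 0 = 1: r = r^2 * 12 mod 31 = 1^2 * 12 = 1*12 = 12
  bit 1 = 0: r = r^2 mod 31 = 12^2 = 20
  bit 2 = 0: r = r^2 mod 31 = 20^2 = 28
  -> s = B^a = 28

Answer: 28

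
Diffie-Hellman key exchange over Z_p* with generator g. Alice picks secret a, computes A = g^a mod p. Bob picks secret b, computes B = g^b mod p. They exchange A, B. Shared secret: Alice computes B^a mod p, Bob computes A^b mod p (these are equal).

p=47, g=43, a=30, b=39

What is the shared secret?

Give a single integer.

A = 43^30 mod 47  (bits of 30 = 11110)
  bit 0 = 1: r = r^2 * 43 mod 47 = 1^2 * 43 = 1*43 = 43
  bit 1 = 1: r = r^2 * 43 mod 47 = 43^2 * 43 = 16*43 = 30
  bit 2 = 1: r = r^2 * 43 mod 47 = 30^2 * 43 = 7*43 = 19
  bit 3 = 1: r = r^2 * 43 mod 47 = 19^2 * 43 = 32*43 = 13
  bit 4 = 0: r = r^2 mod 47 = 13^2 = 28
  -> A = 28
B = 43^39 mod 47  (bits of 39 = 100111)
  bit 0 = 1: r = r^2 * 43 mod 47 = 1^2 * 43 = 1*43 = 43
  bit 1 = 0: r = r^2 mod 47 = 43^2 = 16
  bit 2 = 0: r = r^2 mod 47 = 16^2 = 21
  bit 3 = 1: r = r^2 * 43 mod 47 = 21^2 * 43 = 18*43 = 22
  bit 4 = 1: r = r^2 * 43 mod 47 = 22^2 * 43 = 14*43 = 38
  bit 5 = 1: r = r^2 * 43 mod 47 = 38^2 * 43 = 34*43 = 5
  -> B = 5
s = B^a = 5^30 mod 47  (bits of 30 = 11110)
  bit 0 = 1: r = r^2 * 5 mod 47 = 1^2 * 5 = 1*5 = 5
  bit 1 = 1: r = r^2 * 5 mod 47 = 5^2 * 5 = 25*5 = 31
  bit 2 = 1: r = r^2 * 5 mod 47 = 31^2 * 5 = 21*5 = 11
  bit 3 = 1: r = r^2 * 5 mod 47 = 11^2 * 5 = 27*5 = 41
  bit 4 = 0: r = r^2 mod 47 = 41^2 = 36
  -> s = B^a = 36

Answer: 36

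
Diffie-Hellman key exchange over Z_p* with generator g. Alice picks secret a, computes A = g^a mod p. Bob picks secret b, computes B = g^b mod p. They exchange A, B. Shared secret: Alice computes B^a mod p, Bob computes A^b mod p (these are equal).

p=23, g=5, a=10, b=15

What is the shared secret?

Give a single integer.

Answer: 6

Derivation:
A = 5^10 mod 23  (bits of 10 = 1010)
  bit 0 = 1: r = r^2 * 5 mod 23 = 1^2 * 5 = 1*5 = 5
  bit 1 = 0: r = r^2 mod 23 = 5^2 = 2
  bit 2 = 1: r = r^2 * 5 mod 23 = 2^2 * 5 = 4*5 = 20
  bit 3 = 0: r = r^2 mod 23 = 20^2 = 9
  -> A = 9
B = 5^15 mod 23  (bits of 15 = 1111)
  bit 0 = 1: r = r^2 * 5 mod 23 = 1^2 * 5 = 1*5 = 5
  bit 1 = 1: r = r^2 * 5 mod 23 = 5^2 * 5 = 2*5 = 10
  bit 2 = 1: r = r^2 * 5 mod 23 = 10^2 * 5 = 8*5 = 17
  bit 3 = 1: r = r^2 * 5 mod 23 = 17^2 * 5 = 13*5 = 19
  -> B = 19
s = B^a = 19^10 mod 23  (bits of 10 = 1010)
  bit 0 = 1: r = r^2 * 19 mod 23 = 1^2 * 19 = 1*19 = 19
  bit 1 = 0: r = r^2 mod 23 = 19^2 = 16
  bit 2 = 1: r = r^2 * 19 mod 23 = 16^2 * 19 = 3*19 = 11
  bit 3 = 0: r = r^2 mod 23 = 11^2 = 6
  -> s = B^a = 6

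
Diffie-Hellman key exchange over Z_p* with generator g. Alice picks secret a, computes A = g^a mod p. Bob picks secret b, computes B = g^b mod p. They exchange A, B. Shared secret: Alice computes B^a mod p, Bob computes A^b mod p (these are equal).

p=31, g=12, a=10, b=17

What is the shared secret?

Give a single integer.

A = 12^10 mod 31  (bits of 10 = 1010)
  bit 0 = 1: r = r^2 * 12 mod 31 = 1^2 * 12 = 1*12 = 12
  bit 1 = 0: r = r^2 mod 31 = 12^2 = 20
  bit 2 = 1: r = r^2 * 12 mod 31 = 20^2 * 12 = 28*12 = 26
  bit 3 = 0: r = r^2 mod 31 = 26^2 = 25
  -> A = 25
B = 12^17 mod 31  (bits of 17 = 10001)
  bit 0 = 1: r = r^2 * 12 mod 31 = 1^2 * 12 = 1*12 = 12
  bit 1 = 0: r = r^2 mod 31 = 12^2 = 20
  bit 2 = 0: r = r^2 mod 31 = 20^2 = 28
  bit 3 = 0: r = r^2 mod 31 = 28^2 = 9
  bit 4 = 1: r = r^2 * 12 mod 31 = 9^2 * 12 = 19*12 = 11
  -> B = 11
s = B^a = 11^10 mod 31  (bits of 10 = 1010)
  bit 0 = 1: r = r^2 * 11 mod 31 = 1^2 * 11 = 1*11 = 11
  bit 1 = 0: r = r^2 mod 31 = 11^2 = 28
  bit 2 = 1: r = r^2 * 11 mod 31 = 28^2 * 11 = 9*11 = 6
  bit 3 = 0: r = r^2 mod 31 = 6^2 = 5
  -> s = B^a = 5

Answer: 5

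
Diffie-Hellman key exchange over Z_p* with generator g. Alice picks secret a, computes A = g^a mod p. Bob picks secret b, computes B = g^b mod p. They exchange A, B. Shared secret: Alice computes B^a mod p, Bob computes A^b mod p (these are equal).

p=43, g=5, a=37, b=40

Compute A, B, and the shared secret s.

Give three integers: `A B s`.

A = 5^37 mod 43  (bits of 37 = 100101)
  bit 0 = 1: r = r^2 * 5 mod 43 = 1^2 * 5 = 1*5 = 5
  bit 1 = 0: r = r^2 mod 43 = 5^2 = 25
  bit 2 = 0: r = r^2 mod 43 = 25^2 = 23
  bit 3 = 1: r = r^2 * 5 mod 43 = 23^2 * 5 = 13*5 = 22
  bit 4 = 0: r = r^2 mod 43 = 22^2 = 11
  bit 5 = 1: r = r^2 * 5 mod 43 = 11^2 * 5 = 35*5 = 3
  -> A = 3
B = 5^40 mod 43  (bits of 40 = 101000)
  bit 0 = 1: r = r^2 * 5 mod 43 = 1^2 * 5 = 1*5 = 5
  bit 1 = 0: r = r^2 mod 43 = 5^2 = 25
  bit 2 = 1: r = r^2 * 5 mod 43 = 25^2 * 5 = 23*5 = 29
  bit 3 = 0: r = r^2 mod 43 = 29^2 = 24
  bit 4 = 0: r = r^2 mod 43 = 24^2 = 17
  bit 5 = 0: r = r^2 mod 43 = 17^2 = 31
  -> B = 31
s = B^a = 31^37 mod 43  (bits of 37 = 100101)
  bit 0 = 1: r = r^2 * 31 mod 43 = 1^2 * 31 = 1*31 = 31
  bit 1 = 0: r = r^2 mod 43 = 31^2 = 15
  bit 2 = 0: r = r^2 mod 43 = 15^2 = 10
  bit 3 = 1: r = r^2 * 31 mod 43 = 10^2 * 31 = 14*31 = 4
  bit 4 = 0: r = r^2 mod 43 = 4^2 = 16
  bit 5 = 1: r = r^2 * 31 mod 43 = 16^2 * 31 = 41*31 = 24
  -> s = B^a = 24

Answer: 3 31 24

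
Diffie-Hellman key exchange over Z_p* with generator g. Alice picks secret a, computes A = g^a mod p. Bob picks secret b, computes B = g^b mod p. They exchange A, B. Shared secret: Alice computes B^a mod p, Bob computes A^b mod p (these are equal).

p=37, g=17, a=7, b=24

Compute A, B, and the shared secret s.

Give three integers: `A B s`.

Answer: 15 10 10

Derivation:
A = 17^7 mod 37  (bits of 7 = 111)
  bit 0 = 1: r = r^2 * 17 mod 37 = 1^2 * 17 = 1*17 = 17
  bit 1 = 1: r = r^2 * 17 mod 37 = 17^2 * 17 = 30*17 = 29
  bit 2 = 1: r = r^2 * 17 mod 37 = 29^2 * 17 = 27*17 = 15
  -> A = 15
B = 17^24 mod 37  (bits of 24 = 11000)
  bit 0 = 1: r = r^2 * 17 mod 37 = 1^2 * 17 = 1*17 = 17
  bit 1 = 1: r = r^2 * 17 mod 37 = 17^2 * 17 = 30*17 = 29
  bit 2 = 0: r = r^2 mod 37 = 29^2 = 27
  bit 3 = 0: r = r^2 mod 37 = 27^2 = 26
  bit 4 = 0: r = r^2 mod 37 = 26^2 = 10
  -> B = 10
s = B^a = 10^7 mod 37  (bits of 7 = 111)
  bit 0 = 1: r = r^2 * 10 mod 37 = 1^2 * 10 = 1*10 = 10
  bit 1 = 1: r = r^2 * 10 mod 37 = 10^2 * 10 = 26*10 = 1
  bit 2 = 1: r = r^2 * 10 mod 37 = 1^2 * 10 = 1*10 = 10
  -> s = B^a = 10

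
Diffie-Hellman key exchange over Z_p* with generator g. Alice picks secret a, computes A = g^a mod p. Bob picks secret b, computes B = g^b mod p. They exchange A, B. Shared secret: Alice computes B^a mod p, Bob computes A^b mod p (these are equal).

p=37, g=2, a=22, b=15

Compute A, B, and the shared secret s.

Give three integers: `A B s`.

Answer: 21 23 27

Derivation:
A = 2^22 mod 37  (bits of 22 = 10110)
  bit 0 = 1: r = r^2 * 2 mod 37 = 1^2 * 2 = 1*2 = 2
  bit 1 = 0: r = r^2 mod 37 = 2^2 = 4
  bit 2 = 1: r = r^2 * 2 mod 37 = 4^2 * 2 = 16*2 = 32
  bit 3 = 1: r = r^2 * 2 mod 37 = 32^2 * 2 = 25*2 = 13
  bit 4 = 0: r = r^2 mod 37 = 13^2 = 21
  -> A = 21
B = 2^15 mod 37  (bits of 15 = 1111)
  bit 0 = 1: r = r^2 * 2 mod 37 = 1^2 * 2 = 1*2 = 2
  bit 1 = 1: r = r^2 * 2 mod 37 = 2^2 * 2 = 4*2 = 8
  bit 2 = 1: r = r^2 * 2 mod 37 = 8^2 * 2 = 27*2 = 17
  bit 3 = 1: r = r^2 * 2 mod 37 = 17^2 * 2 = 30*2 = 23
  -> B = 23
s = B^a = 23^22 mod 37  (bits of 22 = 10110)
  bit 0 = 1: r = r^2 * 23 mod 37 = 1^2 * 23 = 1*23 = 23
  bit 1 = 0: r = r^2 mod 37 = 23^2 = 11
  bit 2 = 1: r = r^2 * 23 mod 37 = 11^2 * 23 = 10*23 = 8
  bit 3 = 1: r = r^2 * 23 mod 37 = 8^2 * 23 = 27*23 = 29
  bit 4 = 0: r = r^2 mod 37 = 29^2 = 27
  -> s = B^a = 27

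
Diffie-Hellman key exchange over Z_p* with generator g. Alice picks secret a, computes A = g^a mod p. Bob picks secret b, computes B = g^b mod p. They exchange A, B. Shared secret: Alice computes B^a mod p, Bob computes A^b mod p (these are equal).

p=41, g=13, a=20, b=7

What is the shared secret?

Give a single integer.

A = 13^20 mod 41  (bits of 20 = 10100)
  bit 0 = 1: r = r^2 * 13 mod 41 = 1^2 * 13 = 1*13 = 13
  bit 1 = 0: r = r^2 mod 41 = 13^2 = 5
  bit 2 = 1: r = r^2 * 13 mod 41 = 5^2 * 13 = 25*13 = 38
  bit 3 = 0: r = r^2 mod 41 = 38^2 = 9
  bit 4 = 0: r = r^2 mod 41 = 9^2 = 40
  -> A = 40
B = 13^7 mod 41  (bits of 7 = 111)
  bit 0 = 1: r = r^2 * 13 mod 41 = 1^2 * 13 = 1*13 = 13
  bit 1 = 1: r = r^2 * 13 mod 41 = 13^2 * 13 = 5*13 = 24
  bit 2 = 1: r = r^2 * 13 mod 41 = 24^2 * 13 = 2*13 = 26
  -> B = 26
s = B^a = 26^20 mod 41  (bits of 20 = 10100)
  bit 0 = 1: r = r^2 * 26 mod 41 = 1^2 * 26 = 1*26 = 26
  bit 1 = 0: r = r^2 mod 41 = 26^2 = 20
  bit 2 = 1: r = r^2 * 26 mod 41 = 20^2 * 26 = 31*26 = 27
  bit 3 = 0: r = r^2 mod 41 = 27^2 = 32
  bit 4 = 0: r = r^2 mod 41 = 32^2 = 40
  -> s = B^a = 40

Answer: 40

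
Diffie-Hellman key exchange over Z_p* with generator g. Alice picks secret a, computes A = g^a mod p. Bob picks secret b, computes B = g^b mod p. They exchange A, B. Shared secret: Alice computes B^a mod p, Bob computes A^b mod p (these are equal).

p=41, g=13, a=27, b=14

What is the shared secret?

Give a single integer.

Answer: 8

Derivation:
A = 13^27 mod 41  (bits of 27 = 11011)
  bit 0 = 1: r = r^2 * 13 mod 41 = 1^2 * 13 = 1*13 = 13
  bit 1 = 1: r = r^2 * 13 mod 41 = 13^2 * 13 = 5*13 = 24
  bit 2 = 0: r = r^2 mod 41 = 24^2 = 2
  bit 3 = 1: r = r^2 * 13 mod 41 = 2^2 * 13 = 4*13 = 11
  bit 4 = 1: r = r^2 * 13 mod 41 = 11^2 * 13 = 39*13 = 15
  -> A = 15
B = 13^14 mod 41  (bits of 14 = 1110)
  bit 0 = 1: r = r^2 * 13 mod 41 = 1^2 * 13 = 1*13 = 13
  bit 1 = 1: r = r^2 * 13 mod 41 = 13^2 * 13 = 5*13 = 24
  bit 2 = 1: r = r^2 * 13 mod 41 = 24^2 * 13 = 2*13 = 26
  bit 3 = 0: r = r^2 mod 41 = 26^2 = 20
  -> B = 20
s = B^a = 20^27 mod 41  (bits of 27 = 11011)
  bit 0 = 1: r = r^2 * 20 mod 41 = 1^2 * 20 = 1*20 = 20
  bit 1 = 1: r = r^2 * 20 mod 41 = 20^2 * 20 = 31*20 = 5
  bit 2 = 0: r = r^2 mod 41 = 5^2 = 25
  bit 3 = 1: r = r^2 * 20 mod 41 = 25^2 * 20 = 10*20 = 36
  bit 4 = 1: r = r^2 * 20 mod 41 = 36^2 * 20 = 25*20 = 8
  -> s = B^a = 8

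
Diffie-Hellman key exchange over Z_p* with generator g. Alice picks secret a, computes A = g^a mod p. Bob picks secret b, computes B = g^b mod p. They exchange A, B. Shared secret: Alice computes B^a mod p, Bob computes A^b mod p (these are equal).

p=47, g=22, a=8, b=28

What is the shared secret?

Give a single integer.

Answer: 34

Derivation:
A = 22^8 mod 47  (bits of 8 = 1000)
  bit 0 = 1: r = r^2 * 22 mod 47 = 1^2 * 22 = 1*22 = 22
  bit 1 = 0: r = r^2 mod 47 = 22^2 = 14
  bit 2 = 0: r = r^2 mod 47 = 14^2 = 8
  bit 3 = 0: r = r^2 mod 47 = 8^2 = 17
  -> A = 17
B = 22^28 mod 47  (bits of 28 = 11100)
  bit 0 = 1: r = r^2 * 22 mod 47 = 1^2 * 22 = 1*22 = 22
  bit 1 = 1: r = r^2 * 22 mod 47 = 22^2 * 22 = 14*22 = 26
  bit 2 = 1: r = r^2 * 22 mod 47 = 26^2 * 22 = 18*22 = 20
  bit 3 = 0: r = r^2 mod 47 = 20^2 = 24
  bit 4 = 0: r = r^2 mod 47 = 24^2 = 12
  -> B = 12
s = B^a = 12^8 mod 47  (bits of 8 = 1000)
  bit 0 = 1: r = r^2 * 12 mod 47 = 1^2 * 12 = 1*12 = 12
  bit 1 = 0: r = r^2 mod 47 = 12^2 = 3
  bit 2 = 0: r = r^2 mod 47 = 3^2 = 9
  bit 3 = 0: r = r^2 mod 47 = 9^2 = 34
  -> s = B^a = 34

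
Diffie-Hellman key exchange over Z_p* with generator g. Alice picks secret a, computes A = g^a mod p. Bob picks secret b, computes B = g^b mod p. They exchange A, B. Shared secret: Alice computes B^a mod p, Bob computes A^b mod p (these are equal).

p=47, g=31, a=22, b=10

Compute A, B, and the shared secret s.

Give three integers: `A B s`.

Answer: 3 36 17

Derivation:
A = 31^22 mod 47  (bits of 22 = 10110)
  bit 0 = 1: r = r^2 * 31 mod 47 = 1^2 * 31 = 1*31 = 31
  bit 1 = 0: r = r^2 mod 47 = 31^2 = 21
  bit 2 = 1: r = r^2 * 31 mod 47 = 21^2 * 31 = 18*31 = 41
  bit 3 = 1: r = r^2 * 31 mod 47 = 41^2 * 31 = 36*31 = 35
  bit 4 = 0: r = r^2 mod 47 = 35^2 = 3
  -> A = 3
B = 31^10 mod 47  (bits of 10 = 1010)
  bit 0 = 1: r = r^2 * 31 mod 47 = 1^2 * 31 = 1*31 = 31
  bit 1 = 0: r = r^2 mod 47 = 31^2 = 21
  bit 2 = 1: r = r^2 * 31 mod 47 = 21^2 * 31 = 18*31 = 41
  bit 3 = 0: r = r^2 mod 47 = 41^2 = 36
  -> B = 36
s = B^a = 36^22 mod 47  (bits of 22 = 10110)
  bit 0 = 1: r = r^2 * 36 mod 47 = 1^2 * 36 = 1*36 = 36
  bit 1 = 0: r = r^2 mod 47 = 36^2 = 27
  bit 2 = 1: r = r^2 * 36 mod 47 = 27^2 * 36 = 24*36 = 18
  bit 3 = 1: r = r^2 * 36 mod 47 = 18^2 * 36 = 42*36 = 8
  bit 4 = 0: r = r^2 mod 47 = 8^2 = 17
  -> s = B^a = 17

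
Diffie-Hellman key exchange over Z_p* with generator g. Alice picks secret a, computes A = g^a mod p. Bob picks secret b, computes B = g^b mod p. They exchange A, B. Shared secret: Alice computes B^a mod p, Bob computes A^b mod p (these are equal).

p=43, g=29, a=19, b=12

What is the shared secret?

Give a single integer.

A = 29^19 mod 43  (bits of 19 = 10011)
  bit 0 = 1: r = r^2 * 29 mod 43 = 1^2 * 29 = 1*29 = 29
  bit 1 = 0: r = r^2 mod 43 = 29^2 = 24
  bit 2 = 0: r = r^2 mod 43 = 24^2 = 17
  bit 3 = 1: r = r^2 * 29 mod 43 = 17^2 * 29 = 31*29 = 39
  bit 4 = 1: r = r^2 * 29 mod 43 = 39^2 * 29 = 16*29 = 34
  -> A = 34
B = 29^12 mod 43  (bits of 12 = 1100)
  bit 0 = 1: r = r^2 * 29 mod 43 = 1^2 * 29 = 1*29 = 29
  bit 1 = 1: r = r^2 * 29 mod 43 = 29^2 * 29 = 24*29 = 8
  bit 2 = 0: r = r^2 mod 43 = 8^2 = 21
  bit 3 = 0: r = r^2 mod 43 = 21^2 = 11
  -> B = 11
s = B^a = 11^19 mod 43  (bits of 19 = 10011)
  bit 0 = 1: r = r^2 * 11 mod 43 = 1^2 * 11 = 1*11 = 11
  bit 1 = 0: r = r^2 mod 43 = 11^2 = 35
  bit 2 = 0: r = r^2 mod 43 = 35^2 = 21
  bit 3 = 1: r = r^2 * 11 mod 43 = 21^2 * 11 = 11*11 = 35
  bit 4 = 1: r = r^2 * 11 mod 43 = 35^2 * 11 = 21*11 = 16
  -> s = B^a = 16

Answer: 16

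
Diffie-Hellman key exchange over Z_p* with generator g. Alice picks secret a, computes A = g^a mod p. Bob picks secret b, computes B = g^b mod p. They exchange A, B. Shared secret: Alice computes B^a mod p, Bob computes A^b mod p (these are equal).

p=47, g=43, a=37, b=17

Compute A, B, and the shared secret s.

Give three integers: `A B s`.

Answer: 15 20 29

Derivation:
A = 43^37 mod 47  (bits of 37 = 100101)
  bit 0 = 1: r = r^2 * 43 mod 47 = 1^2 * 43 = 1*43 = 43
  bit 1 = 0: r = r^2 mod 47 = 43^2 = 16
  bit 2 = 0: r = r^2 mod 47 = 16^2 = 21
  bit 3 = 1: r = r^2 * 43 mod 47 = 21^2 * 43 = 18*43 = 22
  bit 4 = 0: r = r^2 mod 47 = 22^2 = 14
  bit 5 = 1: r = r^2 * 43 mod 47 = 14^2 * 43 = 8*43 = 15
  -> A = 15
B = 43^17 mod 47  (bits of 17 = 10001)
  bit 0 = 1: r = r^2 * 43 mod 47 = 1^2 * 43 = 1*43 = 43
  bit 1 = 0: r = r^2 mod 47 = 43^2 = 16
  bit 2 = 0: r = r^2 mod 47 = 16^2 = 21
  bit 3 = 0: r = r^2 mod 47 = 21^2 = 18
  bit 4 = 1: r = r^2 * 43 mod 47 = 18^2 * 43 = 42*43 = 20
  -> B = 20
s = B^a = 20^37 mod 47  (bits of 37 = 100101)
  bit 0 = 1: r = r^2 * 20 mod 47 = 1^2 * 20 = 1*20 = 20
  bit 1 = 0: r = r^2 mod 47 = 20^2 = 24
  bit 2 = 0: r = r^2 mod 47 = 24^2 = 12
  bit 3 = 1: r = r^2 * 20 mod 47 = 12^2 * 20 = 3*20 = 13
  bit 4 = 0: r = r^2 mod 47 = 13^2 = 28
  bit 5 = 1: r = r^2 * 20 mod 47 = 28^2 * 20 = 32*20 = 29
  -> s = B^a = 29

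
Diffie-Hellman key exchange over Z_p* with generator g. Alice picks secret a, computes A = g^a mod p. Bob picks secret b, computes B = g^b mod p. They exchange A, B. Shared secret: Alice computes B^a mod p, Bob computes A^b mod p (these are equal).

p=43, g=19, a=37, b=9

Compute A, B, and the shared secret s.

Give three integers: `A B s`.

Answer: 33 27 2

Derivation:
A = 19^37 mod 43  (bits of 37 = 100101)
  bit 0 = 1: r = r^2 * 19 mod 43 = 1^2 * 19 = 1*19 = 19
  bit 1 = 0: r = r^2 mod 43 = 19^2 = 17
  bit 2 = 0: r = r^2 mod 43 = 17^2 = 31
  bit 3 = 1: r = r^2 * 19 mod 43 = 31^2 * 19 = 15*19 = 27
  bit 4 = 0: r = r^2 mod 43 = 27^2 = 41
  bit 5 = 1: r = r^2 * 19 mod 43 = 41^2 * 19 = 4*19 = 33
  -> A = 33
B = 19^9 mod 43  (bits of 9 = 1001)
  bit 0 = 1: r = r^2 * 19 mod 43 = 1^2 * 19 = 1*19 = 19
  bit 1 = 0: r = r^2 mod 43 = 19^2 = 17
  bit 2 = 0: r = r^2 mod 43 = 17^2 = 31
  bit 3 = 1: r = r^2 * 19 mod 43 = 31^2 * 19 = 15*19 = 27
  -> B = 27
s = B^a = 27^37 mod 43  (bits of 37 = 100101)
  bit 0 = 1: r = r^2 * 27 mod 43 = 1^2 * 27 = 1*27 = 27
  bit 1 = 0: r = r^2 mod 43 = 27^2 = 41
  bit 2 = 0: r = r^2 mod 43 = 41^2 = 4
  bit 3 = 1: r = r^2 * 27 mod 43 = 4^2 * 27 = 16*27 = 2
  bit 4 = 0: r = r^2 mod 43 = 2^2 = 4
  bit 5 = 1: r = r^2 * 27 mod 43 = 4^2 * 27 = 16*27 = 2
  -> s = B^a = 2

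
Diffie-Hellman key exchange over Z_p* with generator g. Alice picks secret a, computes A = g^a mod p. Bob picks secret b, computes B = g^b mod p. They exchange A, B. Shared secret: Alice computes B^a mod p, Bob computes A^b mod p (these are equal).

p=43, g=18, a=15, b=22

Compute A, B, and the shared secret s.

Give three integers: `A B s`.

Answer: 22 25 21

Derivation:
A = 18^15 mod 43  (bits of 15 = 1111)
  bit 0 = 1: r = r^2 * 18 mod 43 = 1^2 * 18 = 1*18 = 18
  bit 1 = 1: r = r^2 * 18 mod 43 = 18^2 * 18 = 23*18 = 27
  bit 2 = 1: r = r^2 * 18 mod 43 = 27^2 * 18 = 41*18 = 7
  bit 3 = 1: r = r^2 * 18 mod 43 = 7^2 * 18 = 6*18 = 22
  -> A = 22
B = 18^22 mod 43  (bits of 22 = 10110)
  bit 0 = 1: r = r^2 * 18 mod 43 = 1^2 * 18 = 1*18 = 18
  bit 1 = 0: r = r^2 mod 43 = 18^2 = 23
  bit 2 = 1: r = r^2 * 18 mod 43 = 23^2 * 18 = 13*18 = 19
  bit 3 = 1: r = r^2 * 18 mod 43 = 19^2 * 18 = 17*18 = 5
  bit 4 = 0: r = r^2 mod 43 = 5^2 = 25
  -> B = 25
s = B^a = 25^15 mod 43  (bits of 15 = 1111)
  bit 0 = 1: r = r^2 * 25 mod 43 = 1^2 * 25 = 1*25 = 25
  bit 1 = 1: r = r^2 * 25 mod 43 = 25^2 * 25 = 23*25 = 16
  bit 2 = 1: r = r^2 * 25 mod 43 = 16^2 * 25 = 41*25 = 36
  bit 3 = 1: r = r^2 * 25 mod 43 = 36^2 * 25 = 6*25 = 21
  -> s = B^a = 21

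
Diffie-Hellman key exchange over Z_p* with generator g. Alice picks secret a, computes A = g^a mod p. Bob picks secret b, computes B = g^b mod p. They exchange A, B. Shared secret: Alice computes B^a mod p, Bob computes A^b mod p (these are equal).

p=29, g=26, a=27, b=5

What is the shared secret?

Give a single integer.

A = 26^27 mod 29  (bits of 27 = 11011)
  bit 0 = 1: r = r^2 * 26 mod 29 = 1^2 * 26 = 1*26 = 26
  bit 1 = 1: r = r^2 * 26 mod 29 = 26^2 * 26 = 9*26 = 2
  bit 2 = 0: r = r^2 mod 29 = 2^2 = 4
  bit 3 = 1: r = r^2 * 26 mod 29 = 4^2 * 26 = 16*26 = 10
  bit 4 = 1: r = r^2 * 26 mod 29 = 10^2 * 26 = 13*26 = 19
  -> A = 19
B = 26^5 mod 29  (bits of 5 = 101)
  bit 0 = 1: r = r^2 * 26 mod 29 = 1^2 * 26 = 1*26 = 26
  bit 1 = 0: r = r^2 mod 29 = 26^2 = 9
  bit 2 = 1: r = r^2 * 26 mod 29 = 9^2 * 26 = 23*26 = 18
  -> B = 18
s = B^a = 18^27 mod 29  (bits of 27 = 11011)
  bit 0 = 1: r = r^2 * 18 mod 29 = 1^2 * 18 = 1*18 = 18
  bit 1 = 1: r = r^2 * 18 mod 29 = 18^2 * 18 = 5*18 = 3
  bit 2 = 0: r = r^2 mod 29 = 3^2 = 9
  bit 3 = 1: r = r^2 * 18 mod 29 = 9^2 * 18 = 23*18 = 8
  bit 4 = 1: r = r^2 * 18 mod 29 = 8^2 * 18 = 6*18 = 21
  -> s = B^a = 21

Answer: 21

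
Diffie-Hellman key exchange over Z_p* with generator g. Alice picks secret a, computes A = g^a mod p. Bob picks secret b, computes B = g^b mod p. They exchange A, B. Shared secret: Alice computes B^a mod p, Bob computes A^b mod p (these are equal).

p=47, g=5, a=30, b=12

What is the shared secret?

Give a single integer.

Answer: 6

Derivation:
A = 5^30 mod 47  (bits of 30 = 11110)
  bit 0 = 1: r = r^2 * 5 mod 47 = 1^2 * 5 = 1*5 = 5
  bit 1 = 1: r = r^2 * 5 mod 47 = 5^2 * 5 = 25*5 = 31
  bit 2 = 1: r = r^2 * 5 mod 47 = 31^2 * 5 = 21*5 = 11
  bit 3 = 1: r = r^2 * 5 mod 47 = 11^2 * 5 = 27*5 = 41
  bit 4 = 0: r = r^2 mod 47 = 41^2 = 36
  -> A = 36
B = 5^12 mod 47  (bits of 12 = 1100)
  bit 0 = 1: r = r^2 * 5 mod 47 = 1^2 * 5 = 1*5 = 5
  bit 1 = 1: r = r^2 * 5 mod 47 = 5^2 * 5 = 25*5 = 31
  bit 2 = 0: r = r^2 mod 47 = 31^2 = 21
  bit 3 = 0: r = r^2 mod 47 = 21^2 = 18
  -> B = 18
s = B^a = 18^30 mod 47  (bits of 30 = 11110)
  bit 0 = 1: r = r^2 * 18 mod 47 = 1^2 * 18 = 1*18 = 18
  bit 1 = 1: r = r^2 * 18 mod 47 = 18^2 * 18 = 42*18 = 4
  bit 2 = 1: r = r^2 * 18 mod 47 = 4^2 * 18 = 16*18 = 6
  bit 3 = 1: r = r^2 * 18 mod 47 = 6^2 * 18 = 36*18 = 37
  bit 4 = 0: r = r^2 mod 47 = 37^2 = 6
  -> s = B^a = 6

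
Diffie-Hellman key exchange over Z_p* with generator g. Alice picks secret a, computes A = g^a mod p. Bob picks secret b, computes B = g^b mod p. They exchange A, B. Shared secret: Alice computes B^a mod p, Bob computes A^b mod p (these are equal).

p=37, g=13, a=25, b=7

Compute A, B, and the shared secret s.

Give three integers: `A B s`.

Answer: 5 32 18

Derivation:
A = 13^25 mod 37  (bits of 25 = 11001)
  bit 0 = 1: r = r^2 * 13 mod 37 = 1^2 * 13 = 1*13 = 13
  bit 1 = 1: r = r^2 * 13 mod 37 = 13^2 * 13 = 21*13 = 14
  bit 2 = 0: r = r^2 mod 37 = 14^2 = 11
  bit 3 = 0: r = r^2 mod 37 = 11^2 = 10
  bit 4 = 1: r = r^2 * 13 mod 37 = 10^2 * 13 = 26*13 = 5
  -> A = 5
B = 13^7 mod 37  (bits of 7 = 111)
  bit 0 = 1: r = r^2 * 13 mod 37 = 1^2 * 13 = 1*13 = 13
  bit 1 = 1: r = r^2 * 13 mod 37 = 13^2 * 13 = 21*13 = 14
  bit 2 = 1: r = r^2 * 13 mod 37 = 14^2 * 13 = 11*13 = 32
  -> B = 32
s = B^a = 32^25 mod 37  (bits of 25 = 11001)
  bit 0 = 1: r = r^2 * 32 mod 37 = 1^2 * 32 = 1*32 = 32
  bit 1 = 1: r = r^2 * 32 mod 37 = 32^2 * 32 = 25*32 = 23
  bit 2 = 0: r = r^2 mod 37 = 23^2 = 11
  bit 3 = 0: r = r^2 mod 37 = 11^2 = 10
  bit 4 = 1: r = r^2 * 32 mod 37 = 10^2 * 32 = 26*32 = 18
  -> s = B^a = 18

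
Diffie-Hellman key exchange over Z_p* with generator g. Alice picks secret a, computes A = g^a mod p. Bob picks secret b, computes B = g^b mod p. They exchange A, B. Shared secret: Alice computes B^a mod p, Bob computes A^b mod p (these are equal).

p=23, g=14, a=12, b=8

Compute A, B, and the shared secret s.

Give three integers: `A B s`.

Answer: 9 13 13

Derivation:
A = 14^12 mod 23  (bits of 12 = 1100)
  bit 0 = 1: r = r^2 * 14 mod 23 = 1^2 * 14 = 1*14 = 14
  bit 1 = 1: r = r^2 * 14 mod 23 = 14^2 * 14 = 12*14 = 7
  bit 2 = 0: r = r^2 mod 23 = 7^2 = 3
  bit 3 = 0: r = r^2 mod 23 = 3^2 = 9
  -> A = 9
B = 14^8 mod 23  (bits of 8 = 1000)
  bit 0 = 1: r = r^2 * 14 mod 23 = 1^2 * 14 = 1*14 = 14
  bit 1 = 0: r = r^2 mod 23 = 14^2 = 12
  bit 2 = 0: r = r^2 mod 23 = 12^2 = 6
  bit 3 = 0: r = r^2 mod 23 = 6^2 = 13
  -> B = 13
s = B^a = 13^12 mod 23  (bits of 12 = 1100)
  bit 0 = 1: r = r^2 * 13 mod 23 = 1^2 * 13 = 1*13 = 13
  bit 1 = 1: r = r^2 * 13 mod 23 = 13^2 * 13 = 8*13 = 12
  bit 2 = 0: r = r^2 mod 23 = 12^2 = 6
  bit 3 = 0: r = r^2 mod 23 = 6^2 = 13
  -> s = B^a = 13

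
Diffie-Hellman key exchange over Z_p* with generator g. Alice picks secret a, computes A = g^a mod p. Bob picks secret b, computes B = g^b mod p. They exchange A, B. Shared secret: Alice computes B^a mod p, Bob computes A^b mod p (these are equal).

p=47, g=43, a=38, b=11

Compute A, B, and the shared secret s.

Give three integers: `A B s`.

Answer: 34 23 21

Derivation:
A = 43^38 mod 47  (bits of 38 = 100110)
  bit 0 = 1: r = r^2 * 43 mod 47 = 1^2 * 43 = 1*43 = 43
  bit 1 = 0: r = r^2 mod 47 = 43^2 = 16
  bit 2 = 0: r = r^2 mod 47 = 16^2 = 21
  bit 3 = 1: r = r^2 * 43 mod 47 = 21^2 * 43 = 18*43 = 22
  bit 4 = 1: r = r^2 * 43 mod 47 = 22^2 * 43 = 14*43 = 38
  bit 5 = 0: r = r^2 mod 47 = 38^2 = 34
  -> A = 34
B = 43^11 mod 47  (bits of 11 = 1011)
  bit 0 = 1: r = r^2 * 43 mod 47 = 1^2 * 43 = 1*43 = 43
  bit 1 = 0: r = r^2 mod 47 = 43^2 = 16
  bit 2 = 1: r = r^2 * 43 mod 47 = 16^2 * 43 = 21*43 = 10
  bit 3 = 1: r = r^2 * 43 mod 47 = 10^2 * 43 = 6*43 = 23
  -> B = 23
s = B^a = 23^38 mod 47  (bits of 38 = 100110)
  bit 0 = 1: r = r^2 * 23 mod 47 = 1^2 * 23 = 1*23 = 23
  bit 1 = 0: r = r^2 mod 47 = 23^2 = 12
  bit 2 = 0: r = r^2 mod 47 = 12^2 = 3
  bit 3 = 1: r = r^2 * 23 mod 47 = 3^2 * 23 = 9*23 = 19
  bit 4 = 1: r = r^2 * 23 mod 47 = 19^2 * 23 = 32*23 = 31
  bit 5 = 0: r = r^2 mod 47 = 31^2 = 21
  -> s = B^a = 21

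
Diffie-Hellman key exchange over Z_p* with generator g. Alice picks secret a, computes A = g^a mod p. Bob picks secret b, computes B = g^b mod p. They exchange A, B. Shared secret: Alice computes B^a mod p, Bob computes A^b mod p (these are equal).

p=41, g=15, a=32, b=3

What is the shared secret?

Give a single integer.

Answer: 37

Derivation:
A = 15^32 mod 41  (bits of 32 = 100000)
  bit 0 = 1: r = r^2 * 15 mod 41 = 1^2 * 15 = 1*15 = 15
  bit 1 = 0: r = r^2 mod 41 = 15^2 = 20
  bit 2 = 0: r = r^2 mod 41 = 20^2 = 31
  bit 3 = 0: r = r^2 mod 41 = 31^2 = 18
  bit 4 = 0: r = r^2 mod 41 = 18^2 = 37
  bit 5 = 0: r = r^2 mod 41 = 37^2 = 16
  -> A = 16
B = 15^3 mod 41  (bits of 3 = 11)
  bit 0 = 1: r = r^2 * 15 mod 41 = 1^2 * 15 = 1*15 = 15
  bit 1 = 1: r = r^2 * 15 mod 41 = 15^2 * 15 = 20*15 = 13
  -> B = 13
s = B^a = 13^32 mod 41  (bits of 32 = 100000)
  bit 0 = 1: r = r^2 * 13 mod 41 = 1^2 * 13 = 1*13 = 13
  bit 1 = 0: r = r^2 mod 41 = 13^2 = 5
  bit 2 = 0: r = r^2 mod 41 = 5^2 = 25
  bit 3 = 0: r = r^2 mod 41 = 25^2 = 10
  bit 4 = 0: r = r^2 mod 41 = 10^2 = 18
  bit 5 = 0: r = r^2 mod 41 = 18^2 = 37
  -> s = B^a = 37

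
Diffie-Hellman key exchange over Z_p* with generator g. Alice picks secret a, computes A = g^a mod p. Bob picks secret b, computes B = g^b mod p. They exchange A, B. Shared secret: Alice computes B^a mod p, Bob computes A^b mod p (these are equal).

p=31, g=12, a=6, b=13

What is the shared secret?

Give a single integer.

A = 12^6 mod 31  (bits of 6 = 110)
  bit 0 = 1: r = r^2 * 12 mod 31 = 1^2 * 12 = 1*12 = 12
  bit 1 = 1: r = r^2 * 12 mod 31 = 12^2 * 12 = 20*12 = 23
  bit 2 = 0: r = r^2 mod 31 = 23^2 = 2
  -> A = 2
B = 12^13 mod 31  (bits of 13 = 1101)
  bit 0 = 1: r = r^2 * 12 mod 31 = 1^2 * 12 = 1*12 = 12
  bit 1 = 1: r = r^2 * 12 mod 31 = 12^2 * 12 = 20*12 = 23
  bit 2 = 0: r = r^2 mod 31 = 23^2 = 2
  bit 3 = 1: r = r^2 * 12 mod 31 = 2^2 * 12 = 4*12 = 17
  -> B = 17
s = B^a = 17^6 mod 31  (bits of 6 = 110)
  bit 0 = 1: r = r^2 * 17 mod 31 = 1^2 * 17 = 1*17 = 17
  bit 1 = 1: r = r^2 * 17 mod 31 = 17^2 * 17 = 10*17 = 15
  bit 2 = 0: r = r^2 mod 31 = 15^2 = 8
  -> s = B^a = 8

Answer: 8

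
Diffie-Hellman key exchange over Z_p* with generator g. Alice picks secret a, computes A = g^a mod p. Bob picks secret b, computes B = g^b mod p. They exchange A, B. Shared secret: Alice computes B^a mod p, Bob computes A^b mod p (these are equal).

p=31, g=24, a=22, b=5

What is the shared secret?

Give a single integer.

Answer: 5

Derivation:
A = 24^22 mod 31  (bits of 22 = 10110)
  bit 0 = 1: r = r^2 * 24 mod 31 = 1^2 * 24 = 1*24 = 24
  bit 1 = 0: r = r^2 mod 31 = 24^2 = 18
  bit 2 = 1: r = r^2 * 24 mod 31 = 18^2 * 24 = 14*24 = 26
  bit 3 = 1: r = r^2 * 24 mod 31 = 26^2 * 24 = 25*24 = 11
  bit 4 = 0: r = r^2 mod 31 = 11^2 = 28
  -> A = 28
B = 24^5 mod 31  (bits of 5 = 101)
  bit 0 = 1: r = r^2 * 24 mod 31 = 1^2 * 24 = 1*24 = 24
  bit 1 = 0: r = r^2 mod 31 = 24^2 = 18
  bit 2 = 1: r = r^2 * 24 mod 31 = 18^2 * 24 = 14*24 = 26
  -> B = 26
s = B^a = 26^22 mod 31  (bits of 22 = 10110)
  bit 0 = 1: r = r^2 * 26 mod 31 = 1^2 * 26 = 1*26 = 26
  bit 1 = 0: r = r^2 mod 31 = 26^2 = 25
  bit 2 = 1: r = r^2 * 26 mod 31 = 25^2 * 26 = 5*26 = 6
  bit 3 = 1: r = r^2 * 26 mod 31 = 6^2 * 26 = 5*26 = 6
  bit 4 = 0: r = r^2 mod 31 = 6^2 = 5
  -> s = B^a = 5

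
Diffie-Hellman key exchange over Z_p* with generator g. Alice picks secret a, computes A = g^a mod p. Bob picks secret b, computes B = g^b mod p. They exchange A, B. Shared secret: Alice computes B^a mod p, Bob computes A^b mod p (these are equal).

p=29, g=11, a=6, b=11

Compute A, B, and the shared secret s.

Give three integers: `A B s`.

A = 11^6 mod 29  (bits of 6 = 110)
  bit 0 = 1: r = r^2 * 11 mod 29 = 1^2 * 11 = 1*11 = 11
  bit 1 = 1: r = r^2 * 11 mod 29 = 11^2 * 11 = 5*11 = 26
  bit 2 = 0: r = r^2 mod 29 = 26^2 = 9
  -> A = 9
B = 11^11 mod 29  (bits of 11 = 1011)
  bit 0 = 1: r = r^2 * 11 mod 29 = 1^2 * 11 = 1*11 = 11
  bit 1 = 0: r = r^2 mod 29 = 11^2 = 5
  bit 2 = 1: r = r^2 * 11 mod 29 = 5^2 * 11 = 25*11 = 14
  bit 3 = 1: r = r^2 * 11 mod 29 = 14^2 * 11 = 22*11 = 10
  -> B = 10
s = B^a = 10^6 mod 29  (bits of 6 = 110)
  bit 0 = 1: r = r^2 * 10 mod 29 = 1^2 * 10 = 1*10 = 10
  bit 1 = 1: r = r^2 * 10 mod 29 = 10^2 * 10 = 13*10 = 14
  bit 2 = 0: r = r^2 mod 29 = 14^2 = 22
  -> s = B^a = 22

Answer: 9 10 22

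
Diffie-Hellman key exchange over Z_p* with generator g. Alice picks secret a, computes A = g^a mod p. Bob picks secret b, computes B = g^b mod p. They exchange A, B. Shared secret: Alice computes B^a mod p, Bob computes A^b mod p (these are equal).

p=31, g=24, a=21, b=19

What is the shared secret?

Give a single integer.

A = 24^21 mod 31  (bits of 21 = 10101)
  bit 0 = 1: r = r^2 * 24 mod 31 = 1^2 * 24 = 1*24 = 24
  bit 1 = 0: r = r^2 mod 31 = 24^2 = 18
  bit 2 = 1: r = r^2 * 24 mod 31 = 18^2 * 24 = 14*24 = 26
  bit 3 = 0: r = r^2 mod 31 = 26^2 = 25
  bit 4 = 1: r = r^2 * 24 mod 31 = 25^2 * 24 = 5*24 = 27
  -> A = 27
B = 24^19 mod 31  (bits of 19 = 10011)
  bit 0 = 1: r = r^2 * 24 mod 31 = 1^2 * 24 = 1*24 = 24
  bit 1 = 0: r = r^2 mod 31 = 24^2 = 18
  bit 2 = 0: r = r^2 mod 31 = 18^2 = 14
  bit 3 = 1: r = r^2 * 24 mod 31 = 14^2 * 24 = 10*24 = 23
  bit 4 = 1: r = r^2 * 24 mod 31 = 23^2 * 24 = 2*24 = 17
  -> B = 17
s = B^a = 17^21 mod 31  (bits of 21 = 10101)
  bit 0 = 1: r = r^2 * 17 mod 31 = 1^2 * 17 = 1*17 = 17
  bit 1 = 0: r = r^2 mod 31 = 17^2 = 10
  bit 2 = 1: r = r^2 * 17 mod 31 = 10^2 * 17 = 7*17 = 26
  bit 3 = 0: r = r^2 mod 31 = 26^2 = 25
  bit 4 = 1: r = r^2 * 17 mod 31 = 25^2 * 17 = 5*17 = 23
  -> s = B^a = 23

Answer: 23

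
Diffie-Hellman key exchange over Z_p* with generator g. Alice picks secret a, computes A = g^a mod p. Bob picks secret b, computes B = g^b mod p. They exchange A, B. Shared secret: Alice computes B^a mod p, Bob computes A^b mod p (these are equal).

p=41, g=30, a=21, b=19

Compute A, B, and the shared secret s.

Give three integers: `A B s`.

Answer: 11 15 26

Derivation:
A = 30^21 mod 41  (bits of 21 = 10101)
  bit 0 = 1: r = r^2 * 30 mod 41 = 1^2 * 30 = 1*30 = 30
  bit 1 = 0: r = r^2 mod 41 = 30^2 = 39
  bit 2 = 1: r = r^2 * 30 mod 41 = 39^2 * 30 = 4*30 = 38
  bit 3 = 0: r = r^2 mod 41 = 38^2 = 9
  bit 4 = 1: r = r^2 * 30 mod 41 = 9^2 * 30 = 40*30 = 11
  -> A = 11
B = 30^19 mod 41  (bits of 19 = 10011)
  bit 0 = 1: r = r^2 * 30 mod 41 = 1^2 * 30 = 1*30 = 30
  bit 1 = 0: r = r^2 mod 41 = 30^2 = 39
  bit 2 = 0: r = r^2 mod 41 = 39^2 = 4
  bit 3 = 1: r = r^2 * 30 mod 41 = 4^2 * 30 = 16*30 = 29
  bit 4 = 1: r = r^2 * 30 mod 41 = 29^2 * 30 = 21*30 = 15
  -> B = 15
s = B^a = 15^21 mod 41  (bits of 21 = 10101)
  bit 0 = 1: r = r^2 * 15 mod 41 = 1^2 * 15 = 1*15 = 15
  bit 1 = 0: r = r^2 mod 41 = 15^2 = 20
  bit 2 = 1: r = r^2 * 15 mod 41 = 20^2 * 15 = 31*15 = 14
  bit 3 = 0: r = r^2 mod 41 = 14^2 = 32
  bit 4 = 1: r = r^2 * 15 mod 41 = 32^2 * 15 = 40*15 = 26
  -> s = B^a = 26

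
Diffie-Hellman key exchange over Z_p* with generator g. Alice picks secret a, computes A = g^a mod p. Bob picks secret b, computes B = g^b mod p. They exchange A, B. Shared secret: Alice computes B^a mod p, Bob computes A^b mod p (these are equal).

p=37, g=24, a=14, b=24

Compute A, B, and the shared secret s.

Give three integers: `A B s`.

A = 24^14 mod 37  (bits of 14 = 1110)
  bit 0 = 1: r = r^2 * 24 mod 37 = 1^2 * 24 = 1*24 = 24
  bit 1 = 1: r = r^2 * 24 mod 37 = 24^2 * 24 = 21*24 = 23
  bit 2 = 1: r = r^2 * 24 mod 37 = 23^2 * 24 = 11*24 = 5
  bit 3 = 0: r = r^2 mod 37 = 5^2 = 25
  -> A = 25
B = 24^24 mod 37  (bits of 24 = 11000)
  bit 0 = 1: r = r^2 * 24 mod 37 = 1^2 * 24 = 1*24 = 24
  bit 1 = 1: r = r^2 * 24 mod 37 = 24^2 * 24 = 21*24 = 23
  bit 2 = 0: r = r^2 mod 37 = 23^2 = 11
  bit 3 = 0: r = r^2 mod 37 = 11^2 = 10
  bit 4 = 0: r = r^2 mod 37 = 10^2 = 26
  -> B = 26
s = B^a = 26^14 mod 37  (bits of 14 = 1110)
  bit 0 = 1: r = r^2 * 26 mod 37 = 1^2 * 26 = 1*26 = 26
  bit 1 = 1: r = r^2 * 26 mod 37 = 26^2 * 26 = 10*26 = 1
  bit 2 = 1: r = r^2 * 26 mod 37 = 1^2 * 26 = 1*26 = 26
  bit 3 = 0: r = r^2 mod 37 = 26^2 = 10
  -> s = B^a = 10

Answer: 25 26 10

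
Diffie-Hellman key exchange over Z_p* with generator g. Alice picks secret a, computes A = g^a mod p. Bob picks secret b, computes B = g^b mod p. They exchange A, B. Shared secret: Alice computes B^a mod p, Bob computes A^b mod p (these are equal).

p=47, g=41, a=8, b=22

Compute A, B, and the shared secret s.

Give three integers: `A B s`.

A = 41^8 mod 47  (bits of 8 = 1000)
  bit 0 = 1: r = r^2 * 41 mod 47 = 1^2 * 41 = 1*41 = 41
  bit 1 = 0: r = r^2 mod 47 = 41^2 = 36
  bit 2 = 0: r = r^2 mod 47 = 36^2 = 27
  bit 3 = 0: r = r^2 mod 47 = 27^2 = 24
  -> A = 24
B = 41^22 mod 47  (bits of 22 = 10110)
  bit 0 = 1: r = r^2 * 41 mod 47 = 1^2 * 41 = 1*41 = 41
  bit 1 = 0: r = r^2 mod 47 = 41^2 = 36
  bit 2 = 1: r = r^2 * 41 mod 47 = 36^2 * 41 = 27*41 = 26
  bit 3 = 1: r = r^2 * 41 mod 47 = 26^2 * 41 = 18*41 = 33
  bit 4 = 0: r = r^2 mod 47 = 33^2 = 8
  -> B = 8
s = B^a = 8^8 mod 47  (bits of 8 = 1000)
  bit 0 = 1: r = r^2 * 8 mod 47 = 1^2 * 8 = 1*8 = 8
  bit 1 = 0: r = r^2 mod 47 = 8^2 = 17
  bit 2 = 0: r = r^2 mod 47 = 17^2 = 7
  bit 3 = 0: r = r^2 mod 47 = 7^2 = 2
  -> s = B^a = 2

Answer: 24 8 2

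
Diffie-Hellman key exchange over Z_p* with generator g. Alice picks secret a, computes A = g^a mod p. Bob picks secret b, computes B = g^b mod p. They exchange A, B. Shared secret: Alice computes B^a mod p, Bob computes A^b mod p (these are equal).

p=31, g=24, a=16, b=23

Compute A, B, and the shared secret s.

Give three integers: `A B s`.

Answer: 7 21 10

Derivation:
A = 24^16 mod 31  (bits of 16 = 10000)
  bit 0 = 1: r = r^2 * 24 mod 31 = 1^2 * 24 = 1*24 = 24
  bit 1 = 0: r = r^2 mod 31 = 24^2 = 18
  bit 2 = 0: r = r^2 mod 31 = 18^2 = 14
  bit 3 = 0: r = r^2 mod 31 = 14^2 = 10
  bit 4 = 0: r = r^2 mod 31 = 10^2 = 7
  -> A = 7
B = 24^23 mod 31  (bits of 23 = 10111)
  bit 0 = 1: r = r^2 * 24 mod 31 = 1^2 * 24 = 1*24 = 24
  bit 1 = 0: r = r^2 mod 31 = 24^2 = 18
  bit 2 = 1: r = r^2 * 24 mod 31 = 18^2 * 24 = 14*24 = 26
  bit 3 = 1: r = r^2 * 24 mod 31 = 26^2 * 24 = 25*24 = 11
  bit 4 = 1: r = r^2 * 24 mod 31 = 11^2 * 24 = 28*24 = 21
  -> B = 21
s = B^a = 21^16 mod 31  (bits of 16 = 10000)
  bit 0 = 1: r = r^2 * 21 mod 31 = 1^2 * 21 = 1*21 = 21
  bit 1 = 0: r = r^2 mod 31 = 21^2 = 7
  bit 2 = 0: r = r^2 mod 31 = 7^2 = 18
  bit 3 = 0: r = r^2 mod 31 = 18^2 = 14
  bit 4 = 0: r = r^2 mod 31 = 14^2 = 10
  -> s = B^a = 10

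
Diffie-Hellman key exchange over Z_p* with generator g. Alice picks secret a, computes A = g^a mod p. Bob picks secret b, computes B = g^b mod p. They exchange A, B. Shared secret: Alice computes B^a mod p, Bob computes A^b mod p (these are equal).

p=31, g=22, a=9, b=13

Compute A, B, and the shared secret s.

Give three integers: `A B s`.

Answer: 27 13 29

Derivation:
A = 22^9 mod 31  (bits of 9 = 1001)
  bit 0 = 1: r = r^2 * 22 mod 31 = 1^2 * 22 = 1*22 = 22
  bit 1 = 0: r = r^2 mod 31 = 22^2 = 19
  bit 2 = 0: r = r^2 mod 31 = 19^2 = 20
  bit 3 = 1: r = r^2 * 22 mod 31 = 20^2 * 22 = 28*22 = 27
  -> A = 27
B = 22^13 mod 31  (bits of 13 = 1101)
  bit 0 = 1: r = r^2 * 22 mod 31 = 1^2 * 22 = 1*22 = 22
  bit 1 = 1: r = r^2 * 22 mod 31 = 22^2 * 22 = 19*22 = 15
  bit 2 = 0: r = r^2 mod 31 = 15^2 = 8
  bit 3 = 1: r = r^2 * 22 mod 31 = 8^2 * 22 = 2*22 = 13
  -> B = 13
s = B^a = 13^9 mod 31  (bits of 9 = 1001)
  bit 0 = 1: r = r^2 * 13 mod 31 = 1^2 * 13 = 1*13 = 13
  bit 1 = 0: r = r^2 mod 31 = 13^2 = 14
  bit 2 = 0: r = r^2 mod 31 = 14^2 = 10
  bit 3 = 1: r = r^2 * 13 mod 31 = 10^2 * 13 = 7*13 = 29
  -> s = B^a = 29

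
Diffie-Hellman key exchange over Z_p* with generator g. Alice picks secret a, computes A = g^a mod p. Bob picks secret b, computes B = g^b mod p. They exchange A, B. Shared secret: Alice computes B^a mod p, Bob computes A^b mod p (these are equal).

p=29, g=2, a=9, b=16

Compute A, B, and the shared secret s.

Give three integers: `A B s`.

Answer: 19 25 16

Derivation:
A = 2^9 mod 29  (bits of 9 = 1001)
  bit 0 = 1: r = r^2 * 2 mod 29 = 1^2 * 2 = 1*2 = 2
  bit 1 = 0: r = r^2 mod 29 = 2^2 = 4
  bit 2 = 0: r = r^2 mod 29 = 4^2 = 16
  bit 3 = 1: r = r^2 * 2 mod 29 = 16^2 * 2 = 24*2 = 19
  -> A = 19
B = 2^16 mod 29  (bits of 16 = 10000)
  bit 0 = 1: r = r^2 * 2 mod 29 = 1^2 * 2 = 1*2 = 2
  bit 1 = 0: r = r^2 mod 29 = 2^2 = 4
  bit 2 = 0: r = r^2 mod 29 = 4^2 = 16
  bit 3 = 0: r = r^2 mod 29 = 16^2 = 24
  bit 4 = 0: r = r^2 mod 29 = 24^2 = 25
  -> B = 25
s = B^a = 25^9 mod 29  (bits of 9 = 1001)
  bit 0 = 1: r = r^2 * 25 mod 29 = 1^2 * 25 = 1*25 = 25
  bit 1 = 0: r = r^2 mod 29 = 25^2 = 16
  bit 2 = 0: r = r^2 mod 29 = 16^2 = 24
  bit 3 = 1: r = r^2 * 25 mod 29 = 24^2 * 25 = 25*25 = 16
  -> s = B^a = 16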